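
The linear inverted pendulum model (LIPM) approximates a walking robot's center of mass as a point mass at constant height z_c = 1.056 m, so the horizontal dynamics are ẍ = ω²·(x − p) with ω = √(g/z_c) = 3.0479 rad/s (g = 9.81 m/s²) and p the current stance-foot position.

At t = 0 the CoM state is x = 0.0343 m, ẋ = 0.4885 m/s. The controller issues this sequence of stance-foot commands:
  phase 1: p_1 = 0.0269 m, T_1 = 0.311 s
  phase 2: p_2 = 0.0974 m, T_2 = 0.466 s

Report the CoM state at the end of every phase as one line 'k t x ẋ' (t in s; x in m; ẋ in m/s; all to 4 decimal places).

1 0.3110 0.2136 0.7496
2 0.7770 0.8311 2.3318

phase 1: p=0.0269, T=0.311, ωT=0.947897, cosh=1.483916, sinh=1.096361; start (x,ẋ)=(0.034300, 0.488500) → end (x,ẋ)=(0.213599, 0.749621)
phase 2: p=0.0974, T=0.466, ωT=1.420321, cosh=2.190043, sinh=1.948407; start (x,ẋ)=(0.213599, 0.749621) → end (x,ẋ)=(0.831086, 2.331759)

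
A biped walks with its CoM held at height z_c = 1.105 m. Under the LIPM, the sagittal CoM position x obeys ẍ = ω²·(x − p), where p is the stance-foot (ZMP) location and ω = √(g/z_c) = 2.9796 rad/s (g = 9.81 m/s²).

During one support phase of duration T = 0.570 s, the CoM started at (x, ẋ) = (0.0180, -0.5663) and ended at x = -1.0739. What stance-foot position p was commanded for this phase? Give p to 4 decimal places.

p = 0.3414

ωT = 2.9796·0.570 = 1.698372; cosh(ωT) = 2.824012, sinh(ωT) = 2.641031
x(T) = p + (x₀−p)·cosh(ωT) + (ẋ₀/ω)·sinh(ωT) ⇒ p·(1 − cosh) = x(T) − x₀·cosh − (ẋ₀/ω)·sinh
numerator   = -1.0739 − (0.0180)·2.824012 − (-0.5663/2.9796)·2.641031 = -0.622780
denominator = 1 − 2.824012 = -1.824012
p = -0.622780 / -1.824012 = 0.3414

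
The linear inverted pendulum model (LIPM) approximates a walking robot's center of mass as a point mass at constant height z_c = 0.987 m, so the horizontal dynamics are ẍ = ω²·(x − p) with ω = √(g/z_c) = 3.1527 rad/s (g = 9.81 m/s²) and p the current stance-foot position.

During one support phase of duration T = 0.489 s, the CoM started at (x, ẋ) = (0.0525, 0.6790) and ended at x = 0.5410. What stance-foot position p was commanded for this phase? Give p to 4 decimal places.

p = 0.0467

ωT = 3.1527·0.489 = 1.541670; cosh(ωT) = 2.443206, sinh(ωT) = 2.229182
x(T) = p + (x₀−p)·cosh(ωT) + (ẋ₀/ω)·sinh(ωT) ⇒ p·(1 − cosh) = x(T) − x₀·cosh − (ẋ₀/ω)·sinh
numerator   = 0.5410 − (0.0525)·2.443206 − (0.6790/3.1527)·2.229182 = -0.067369
denominator = 1 − 2.443206 = -1.443206
p = -0.067369 / -1.443206 = 0.0467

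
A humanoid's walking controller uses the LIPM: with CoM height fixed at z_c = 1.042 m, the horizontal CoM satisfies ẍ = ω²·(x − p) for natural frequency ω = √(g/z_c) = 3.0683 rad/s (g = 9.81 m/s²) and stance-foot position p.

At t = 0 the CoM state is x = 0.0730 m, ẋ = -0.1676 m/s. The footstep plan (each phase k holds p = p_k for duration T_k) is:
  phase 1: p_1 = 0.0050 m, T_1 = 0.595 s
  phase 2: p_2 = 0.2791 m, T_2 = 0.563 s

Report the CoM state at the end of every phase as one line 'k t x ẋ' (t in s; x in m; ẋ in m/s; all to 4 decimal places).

1 0.5950 0.0564 0.0971
2 1.1580 -0.2810 -1.5799

phase 1: p=0.0050, T=0.595, ωT=1.825638, cosh=3.183936, sinh=3.022821; start (x,ẋ)=(0.073000, -0.167600) → end (x,ẋ)=(0.056392, 0.097067)
phase 2: p=0.2791, T=0.563, ωT=1.727453, cosh=2.902021, sinh=2.724284; start (x,ẋ)=(0.056392, 0.097067) → end (x,ẋ)=(-0.281020, -1.579909)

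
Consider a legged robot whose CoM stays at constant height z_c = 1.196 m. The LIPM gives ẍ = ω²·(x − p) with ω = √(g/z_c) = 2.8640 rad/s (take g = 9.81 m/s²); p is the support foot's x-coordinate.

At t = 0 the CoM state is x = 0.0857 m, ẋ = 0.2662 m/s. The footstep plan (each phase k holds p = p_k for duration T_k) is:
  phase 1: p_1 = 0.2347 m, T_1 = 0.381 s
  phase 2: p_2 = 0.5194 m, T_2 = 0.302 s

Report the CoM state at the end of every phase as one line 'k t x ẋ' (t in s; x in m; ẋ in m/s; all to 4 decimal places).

1 0.3810 0.1106 -0.1227
2 0.6830 -0.0939 -1.3152

phase 1: p=0.2347, T=0.381, ωT=1.091184, cosh=1.656808, sinh=1.320990; start (x,ẋ)=(0.085700, 0.266200) → end (x,ẋ)=(0.110617, -0.122671)
phase 2: p=0.5194, T=0.302, ωT=0.864928, cosh=1.397958, sinh=0.976877; start (x,ẋ)=(0.110617, -0.122671) → end (x,ẋ)=(-0.093903, -1.315171)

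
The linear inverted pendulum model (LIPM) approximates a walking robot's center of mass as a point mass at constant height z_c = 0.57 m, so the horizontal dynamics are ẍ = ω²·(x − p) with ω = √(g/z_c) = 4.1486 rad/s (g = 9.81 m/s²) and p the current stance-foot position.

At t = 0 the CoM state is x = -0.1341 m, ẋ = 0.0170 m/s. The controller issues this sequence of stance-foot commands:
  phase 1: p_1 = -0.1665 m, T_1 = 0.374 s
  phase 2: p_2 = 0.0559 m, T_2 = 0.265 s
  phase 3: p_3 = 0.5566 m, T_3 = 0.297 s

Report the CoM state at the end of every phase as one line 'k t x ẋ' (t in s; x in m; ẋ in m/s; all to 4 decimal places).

1 0.3740 -0.0774 0.3448
2 0.6390 -0.0555 -0.1629
3 0.9360 -0.6435 -4.2856

phase 1: p=-0.1665, T=0.374, ωT=1.551576, cosh=2.465408, sinh=2.253495; start (x,ẋ)=(-0.134100, 0.017000) → end (x,ẋ)=(-0.077386, 0.344815)
phase 2: p=0.0559, T=0.265, ωT=1.099379, cosh=1.667689, sinh=1.334612; start (x,ẋ)=(-0.077386, 0.344815) → end (x,ẋ)=(-0.055453, -0.162933)
phase 3: p=0.5566, T=0.297, ωT=1.232134, cosh=1.860104, sinh=1.568435; start (x,ẋ)=(-0.055453, -0.162933) → end (x,ẋ)=(-0.643481, -4.285583)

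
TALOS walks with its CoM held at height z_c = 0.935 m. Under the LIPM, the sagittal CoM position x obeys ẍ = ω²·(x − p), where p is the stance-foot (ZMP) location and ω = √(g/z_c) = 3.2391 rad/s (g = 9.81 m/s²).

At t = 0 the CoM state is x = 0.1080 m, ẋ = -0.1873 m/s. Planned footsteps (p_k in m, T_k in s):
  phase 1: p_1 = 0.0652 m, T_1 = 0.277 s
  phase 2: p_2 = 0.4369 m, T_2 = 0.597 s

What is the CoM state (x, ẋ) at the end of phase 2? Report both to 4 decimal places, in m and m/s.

x = -0.9996, ẋ = -4.4982

phase 1: p=0.0652, T=0.277, ωT=0.897231, cosh=1.430249, sinh=1.022552; start (x,ẋ)=(0.108000, -0.187300) → end (x,ẋ)=(0.067286, -0.126126)
phase 2: p=0.4369, T=0.597, ωT=1.933743, cosh=3.529975, sinh=3.385369; start (x,ẋ)=(0.067286, -0.126126) → end (x,ẋ)=(-0.999650, -4.498242)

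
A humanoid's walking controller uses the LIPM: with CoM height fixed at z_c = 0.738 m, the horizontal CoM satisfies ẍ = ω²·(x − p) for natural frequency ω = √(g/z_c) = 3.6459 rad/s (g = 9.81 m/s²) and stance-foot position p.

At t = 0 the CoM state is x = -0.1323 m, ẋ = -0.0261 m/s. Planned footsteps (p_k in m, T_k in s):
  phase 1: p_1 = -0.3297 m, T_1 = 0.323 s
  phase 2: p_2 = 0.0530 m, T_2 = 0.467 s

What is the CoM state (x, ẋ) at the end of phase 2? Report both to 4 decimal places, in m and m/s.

x = 0.6686, ẋ = 2.4569

phase 1: p=-0.3297, T=0.323, ωT=1.177626, cosh=1.777333, sinh=1.469324; start (x,ẋ)=(-0.132300, -0.026100) → end (x,ẋ)=(0.010627, 1.011085)
phase 2: p=0.0530, T=0.467, ωT=1.702635, cosh=2.835297, sinh=2.653095; start (x,ẋ)=(0.010627, 1.011085) → end (x,ẋ)=(0.668619, 2.456856)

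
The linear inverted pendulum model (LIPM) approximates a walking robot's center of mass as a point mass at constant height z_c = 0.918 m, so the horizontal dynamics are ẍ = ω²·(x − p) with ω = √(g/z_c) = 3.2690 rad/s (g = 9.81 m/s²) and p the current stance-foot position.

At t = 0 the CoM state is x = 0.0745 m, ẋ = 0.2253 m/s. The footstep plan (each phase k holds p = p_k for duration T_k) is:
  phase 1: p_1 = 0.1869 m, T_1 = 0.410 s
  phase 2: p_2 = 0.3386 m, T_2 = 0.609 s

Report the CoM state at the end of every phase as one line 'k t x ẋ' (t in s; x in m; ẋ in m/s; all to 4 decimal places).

phase 1: p=0.1869, T=0.410, ωT=1.340290, cosh=2.040960, sinh=1.779191; start (x,ẋ)=(0.074500, 0.225300) → end (x,ẋ)=(0.080118, -0.193910)
phase 2: p=0.3386, T=0.609, ωT=1.990821, cosh=3.729063, sinh=3.592480; start (x,ẋ)=(0.080118, -0.193910) → end (x,ẋ)=(-0.838393, -3.758664)

1 0.4100 0.0801 -0.1939
2 1.0190 -0.8384 -3.7587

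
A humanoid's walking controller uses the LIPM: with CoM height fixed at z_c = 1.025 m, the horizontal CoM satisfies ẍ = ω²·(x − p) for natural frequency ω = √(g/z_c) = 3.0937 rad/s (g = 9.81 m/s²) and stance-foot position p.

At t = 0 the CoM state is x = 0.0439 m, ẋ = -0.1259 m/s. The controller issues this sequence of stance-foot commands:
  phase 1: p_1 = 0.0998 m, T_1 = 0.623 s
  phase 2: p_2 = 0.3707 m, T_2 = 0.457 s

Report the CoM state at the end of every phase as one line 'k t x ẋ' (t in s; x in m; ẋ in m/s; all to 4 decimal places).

1 0.6230 -0.2332 -1.0233
2 1.0800 -1.5840 -5.8417

phase 1: p=0.0998, T=0.623, ωT=1.927375, cosh=3.508490, sinh=3.362960; start (x,ẋ)=(0.043900, -0.125900) → end (x,ẋ)=(-0.233182, -1.023302)
phase 2: p=0.3707, T=0.457, ωT=1.413821, cosh=2.177424, sinh=1.934212; start (x,ẋ)=(-0.233182, -1.023302) → end (x,ẋ)=(-1.583986, -5.841715)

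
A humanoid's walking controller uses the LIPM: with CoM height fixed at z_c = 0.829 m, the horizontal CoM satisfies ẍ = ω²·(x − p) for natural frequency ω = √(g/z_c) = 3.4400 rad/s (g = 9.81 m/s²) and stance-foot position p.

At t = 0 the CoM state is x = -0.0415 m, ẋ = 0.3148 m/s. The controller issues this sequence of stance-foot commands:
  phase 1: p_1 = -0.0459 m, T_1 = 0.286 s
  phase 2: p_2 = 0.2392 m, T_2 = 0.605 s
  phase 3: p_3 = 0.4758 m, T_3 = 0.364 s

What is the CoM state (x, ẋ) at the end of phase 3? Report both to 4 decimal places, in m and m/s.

x = -0.3779, ẋ = -2.6649

phase 1: p=-0.0459, T=0.286, ωT=0.983840, cosh=1.524290, sinh=1.150417; start (x,ẋ)=(-0.041500, 0.314800) → end (x,ẋ)=(0.066083, 0.497259)
phase 2: p=0.2392, T=0.605, ωT=2.081200, cosh=4.069430, sinh=3.944650; start (x,ẋ)=(0.066083, 0.497259) → end (x,ẋ)=(0.104922, -0.325560)
phase 3: p=0.4758, T=0.364, ωT=1.252160, cosh=1.891888, sinh=1.606002; start (x,ẋ)=(0.104922, -0.325560) → end (x,ẋ)=(-0.377852, -2.664895)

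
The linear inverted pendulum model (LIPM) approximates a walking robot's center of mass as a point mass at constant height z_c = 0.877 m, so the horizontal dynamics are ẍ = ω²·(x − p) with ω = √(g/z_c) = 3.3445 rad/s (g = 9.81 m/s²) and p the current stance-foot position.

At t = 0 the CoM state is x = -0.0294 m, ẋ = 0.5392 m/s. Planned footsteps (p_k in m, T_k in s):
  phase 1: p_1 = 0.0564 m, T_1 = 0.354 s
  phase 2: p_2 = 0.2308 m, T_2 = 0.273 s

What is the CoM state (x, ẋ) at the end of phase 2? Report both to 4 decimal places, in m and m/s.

phase 1: p=0.0564, T=0.354, ωT=1.183953, cosh=1.786665, sinh=1.480599; start (x,ẋ)=(-0.029400, 0.539200) → end (x,ẋ)=(0.141806, 0.538500)
phase 2: p=0.2308, T=0.273, ωT=0.913049, cosh=1.446603, sinh=1.045304; start (x,ẋ)=(0.141806, 0.538500) → end (x,ẋ)=(0.270366, 0.467872)

x = 0.2704, ẋ = 0.4679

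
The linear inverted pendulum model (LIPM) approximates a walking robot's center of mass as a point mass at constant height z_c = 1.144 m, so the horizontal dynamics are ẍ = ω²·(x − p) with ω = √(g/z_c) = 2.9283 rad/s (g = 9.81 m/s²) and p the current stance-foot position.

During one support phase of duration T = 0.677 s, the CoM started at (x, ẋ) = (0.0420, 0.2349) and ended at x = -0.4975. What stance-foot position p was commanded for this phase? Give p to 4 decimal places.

ωT = 2.9283·0.677 = 1.982459; cosh(ωT) = 3.699153, sinh(ωT) = 3.561423
x(T) = p + (x₀−p)·cosh(ωT) + (ẋ₀/ω)·sinh(ωT) ⇒ p·(1 − cosh) = x(T) − x₀·cosh − (ẋ₀/ω)·sinh
numerator   = -0.4975 − (0.0420)·3.699153 − (0.2349/2.9283)·3.561423 = -0.938552
denominator = 1 − 3.699153 = -2.699153
p = -0.938552 / -2.699153 = 0.3477

p = 0.3477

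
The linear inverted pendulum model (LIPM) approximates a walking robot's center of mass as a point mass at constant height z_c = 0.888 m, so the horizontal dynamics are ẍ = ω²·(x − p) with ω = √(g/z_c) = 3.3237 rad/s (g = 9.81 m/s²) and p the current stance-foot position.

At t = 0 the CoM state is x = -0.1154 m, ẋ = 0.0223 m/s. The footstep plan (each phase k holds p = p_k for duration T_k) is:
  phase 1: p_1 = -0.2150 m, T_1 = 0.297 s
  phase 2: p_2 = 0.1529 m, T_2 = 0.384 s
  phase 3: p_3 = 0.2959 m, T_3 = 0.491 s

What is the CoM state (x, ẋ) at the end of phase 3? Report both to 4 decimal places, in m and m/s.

phase 1: p=-0.2150, T=0.297, ωT=0.987139, cosh=1.528093, sinh=1.155452; start (x,ẋ)=(-0.115400, 0.022300) → end (x,ẋ)=(-0.055050, 0.416578)
phase 2: p=0.1529, T=0.384, ωT=1.276301, cosh=1.931214, sinh=1.652146; start (x,ẋ)=(-0.055050, 0.416578) → end (x,ẋ)=(-0.041622, -0.337399)
phase 3: p=0.2959, T=0.491, ωT=1.631937, cosh=2.654660, sinh=2.459109; start (x,ẋ)=(-0.041622, -0.337399) → end (x,ẋ)=(-0.849738, -3.654364)

x = -0.8497, ẋ = -3.6544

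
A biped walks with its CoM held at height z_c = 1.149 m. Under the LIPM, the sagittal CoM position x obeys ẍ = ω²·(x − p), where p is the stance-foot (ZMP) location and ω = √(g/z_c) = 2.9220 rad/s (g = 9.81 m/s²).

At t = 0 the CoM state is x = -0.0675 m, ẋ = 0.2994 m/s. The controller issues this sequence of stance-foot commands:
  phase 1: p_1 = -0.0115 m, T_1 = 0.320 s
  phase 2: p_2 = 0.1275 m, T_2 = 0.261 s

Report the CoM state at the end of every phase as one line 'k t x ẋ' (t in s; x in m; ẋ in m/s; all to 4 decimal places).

phase 1: p=-0.0115, T=0.320, ωT=0.935040, cosh=1.469943, sinh=1.077373; start (x,ẋ)=(-0.067500, 0.299400) → end (x,ẋ)=(0.016575, 0.263808)
phase 2: p=0.1275, T=0.261, ωT=0.762642, cosh=1.305183, sinh=0.838750; start (x,ẋ)=(0.016575, 0.263808) → end (x,ẋ)=(0.058448, 0.072460)

1 0.3200 0.0166 0.2638
2 0.5810 0.0584 0.0725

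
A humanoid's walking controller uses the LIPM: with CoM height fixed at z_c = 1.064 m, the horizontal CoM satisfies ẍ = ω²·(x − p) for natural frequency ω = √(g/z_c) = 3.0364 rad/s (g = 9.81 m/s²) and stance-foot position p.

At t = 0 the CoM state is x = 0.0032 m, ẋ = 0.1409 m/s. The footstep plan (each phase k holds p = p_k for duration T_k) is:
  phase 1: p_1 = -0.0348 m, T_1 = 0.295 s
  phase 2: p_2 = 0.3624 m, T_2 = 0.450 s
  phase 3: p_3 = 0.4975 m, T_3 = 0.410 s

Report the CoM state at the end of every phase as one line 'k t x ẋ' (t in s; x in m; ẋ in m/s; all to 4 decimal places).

1 0.2950 0.0668 0.3190
2 0.7450 -0.0621 -0.9788
3 1.1550 -1.0681 -4.5464

phase 1: p=-0.0348, T=0.295, ωT=0.895738, cosh=1.428724, sinh=1.020418; start (x,ẋ)=(0.003200, 0.140900) → end (x,ẋ)=(0.066843, 0.319046)
phase 2: p=0.3624, T=0.450, ωT=1.366380, cosh=2.088079, sinh=1.833051; start (x,ẋ)=(0.066843, 0.319046) → end (x,ẋ)=(-0.062141, -0.978841)
phase 3: p=0.4975, T=0.410, ωT=1.244924, cosh=1.880317, sinh=1.592354; start (x,ẋ)=(-0.062141, -0.978841) → end (x,ẋ)=(-1.068129, -4.546412)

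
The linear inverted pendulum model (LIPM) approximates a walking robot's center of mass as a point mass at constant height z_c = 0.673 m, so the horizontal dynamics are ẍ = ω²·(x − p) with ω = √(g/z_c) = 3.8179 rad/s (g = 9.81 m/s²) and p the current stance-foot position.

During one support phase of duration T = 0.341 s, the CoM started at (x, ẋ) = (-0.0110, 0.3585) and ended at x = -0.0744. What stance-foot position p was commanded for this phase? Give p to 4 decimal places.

ωT = 3.8179·0.341 = 1.301904; cosh(ωT) = 1.974151, sinh(ωT) = 1.702138
x(T) = p + (x₀−p)·cosh(ωT) + (ẋ₀/ω)·sinh(ωT) ⇒ p·(1 − cosh) = x(T) − x₀·cosh − (ẋ₀/ω)·sinh
numerator   = -0.0744 − (-0.0110)·1.974151 − (0.3585/3.8179)·1.702138 = -0.212515
denominator = 1 − 1.974151 = -0.974151
p = -0.212515 / -0.974151 = 0.2182

p = 0.2182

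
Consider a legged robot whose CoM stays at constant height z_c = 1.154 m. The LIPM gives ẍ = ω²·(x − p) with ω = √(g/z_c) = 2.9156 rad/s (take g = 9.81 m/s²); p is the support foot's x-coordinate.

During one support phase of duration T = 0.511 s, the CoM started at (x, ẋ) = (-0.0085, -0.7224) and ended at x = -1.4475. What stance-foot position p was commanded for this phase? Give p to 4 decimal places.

p = 0.6807

ωT = 2.9156·0.511 = 1.489872; cosh(ωT) = 2.330964, sinh(ωT) = 2.105562
x(T) = p + (x₀−p)·cosh(ωT) + (ẋ₀/ω)·sinh(ωT) ⇒ p·(1 − cosh) = x(T) − x₀·cosh − (ẋ₀/ω)·sinh
numerator   = -1.4475 − (-0.0085)·2.330964 − (-0.7224/2.9156)·2.105562 = -0.905990
denominator = 1 − 2.330964 = -1.330964
p = -0.905990 / -1.330964 = 0.6807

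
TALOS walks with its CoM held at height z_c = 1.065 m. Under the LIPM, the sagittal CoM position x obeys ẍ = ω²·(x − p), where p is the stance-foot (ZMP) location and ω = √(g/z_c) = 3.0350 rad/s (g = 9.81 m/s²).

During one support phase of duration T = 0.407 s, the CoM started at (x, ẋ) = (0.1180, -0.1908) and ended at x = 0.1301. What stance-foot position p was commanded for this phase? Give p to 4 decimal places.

ωT = 3.0350·0.407 = 1.235245; cosh(ωT) = 1.864992, sinh(ωT) = 1.574229
x(T) = p + (x₀−p)·cosh(ωT) + (ẋ₀/ω)·sinh(ωT) ⇒ p·(1 − cosh) = x(T) − x₀·cosh − (ẋ₀/ω)·sinh
numerator   = 0.1301 − (0.1180)·1.864992 − (-0.1908/3.0350)·1.574229 = 0.008997
denominator = 1 − 1.864992 = -0.864992
p = 0.008997 / -0.864992 = -0.0104

p = -0.0104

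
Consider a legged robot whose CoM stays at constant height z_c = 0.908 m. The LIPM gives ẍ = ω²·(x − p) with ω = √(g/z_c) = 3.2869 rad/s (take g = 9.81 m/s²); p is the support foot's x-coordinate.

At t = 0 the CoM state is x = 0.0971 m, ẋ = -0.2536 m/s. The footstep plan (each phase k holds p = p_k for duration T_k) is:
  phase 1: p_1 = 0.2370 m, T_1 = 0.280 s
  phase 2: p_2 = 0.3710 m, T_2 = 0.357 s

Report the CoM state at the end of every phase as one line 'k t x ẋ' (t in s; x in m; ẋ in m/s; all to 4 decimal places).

phase 1: p=0.2370, T=0.280, ωT=0.920332, cosh=1.454255, sinh=1.055868; start (x,ẋ)=(0.097100, -0.253600) → end (x,ẋ)=(-0.047916, -0.854327)
phase 2: p=0.3710, T=0.357, ωT=1.173423, cosh=1.771174, sinh=1.461868; start (x,ẋ)=(-0.047916, -0.854327) → end (x,ẋ)=(-0.750939, -3.526056)

1 0.2800 -0.0479 -0.8543
2 0.6370 -0.7509 -3.5261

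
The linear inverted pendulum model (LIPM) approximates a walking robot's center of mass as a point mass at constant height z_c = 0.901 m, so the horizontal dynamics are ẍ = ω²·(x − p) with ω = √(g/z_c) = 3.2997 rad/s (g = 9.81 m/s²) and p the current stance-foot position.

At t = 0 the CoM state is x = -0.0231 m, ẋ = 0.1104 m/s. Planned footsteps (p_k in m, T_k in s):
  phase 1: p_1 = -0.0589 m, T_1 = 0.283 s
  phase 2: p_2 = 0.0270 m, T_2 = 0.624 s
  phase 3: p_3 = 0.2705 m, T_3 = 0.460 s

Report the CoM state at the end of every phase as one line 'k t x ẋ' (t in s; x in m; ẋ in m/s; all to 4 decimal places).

phase 1: p=-0.0589, T=0.283, ωT=0.933815, cosh=1.468624, sinh=1.075573; start (x,ẋ)=(-0.023100, 0.110400) → end (x,ẋ)=(0.029663, 0.289193)
phase 2: p=0.0270, T=0.624, ωT=2.059013, cosh=3.982904, sinh=3.855324; start (x,ẋ)=(0.029663, 0.289193) → end (x,ẋ)=(0.375495, 1.185702)
phase 3: p=0.2705, T=0.460, ωT=1.517862, cosh=2.390820, sinh=2.171640; start (x,ẋ)=(0.375495, 1.185702) → end (x,ẋ)=(1.301872, 3.587165)

1 0.2830 0.0297 0.2892
2 0.9070 0.3755 1.1857
3 1.3670 1.3019 3.5872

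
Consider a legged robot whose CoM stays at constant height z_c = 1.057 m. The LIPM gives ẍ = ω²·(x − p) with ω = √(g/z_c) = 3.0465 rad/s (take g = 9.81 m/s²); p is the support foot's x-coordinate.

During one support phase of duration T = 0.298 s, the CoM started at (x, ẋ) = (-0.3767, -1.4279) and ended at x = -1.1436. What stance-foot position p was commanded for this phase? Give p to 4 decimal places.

p = 0.2590

ωT = 3.0465·0.298 = 0.907857; cosh(ωT) = 1.441196, sinh(ωT) = 1.037808
x(T) = p + (x₀−p)·cosh(ωT) + (ẋ₀/ω)·sinh(ωT) ⇒ p·(1 − cosh) = x(T) − x₀·cosh − (ẋ₀/ω)·sinh
numerator   = -1.1436 − (-0.3767)·1.441196 − (-1.4279/3.0465)·1.037808 = -0.114279
denominator = 1 − 1.441196 = -0.441196
p = -0.114279 / -0.441196 = 0.2590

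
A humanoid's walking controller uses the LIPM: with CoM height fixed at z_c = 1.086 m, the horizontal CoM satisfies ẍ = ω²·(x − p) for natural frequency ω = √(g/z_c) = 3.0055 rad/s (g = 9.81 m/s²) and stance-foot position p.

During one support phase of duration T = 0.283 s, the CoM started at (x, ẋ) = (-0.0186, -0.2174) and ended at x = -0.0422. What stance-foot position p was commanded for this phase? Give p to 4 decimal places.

ωT = 3.0055·0.283 = 0.850556; cosh(ωT) = 1.384063, sinh(ωT) = 0.956886
x(T) = p + (x₀−p)·cosh(ωT) + (ẋ₀/ω)·sinh(ωT) ⇒ p·(1 − cosh) = x(T) − x₀·cosh − (ẋ₀/ω)·sinh
numerator   = -0.0422 − (-0.0186)·1.384063 − (-0.2174/3.0055)·0.956886 = 0.052759
denominator = 1 − 1.384063 = -0.384063
p = 0.052759 / -0.384063 = -0.1374

p = -0.1374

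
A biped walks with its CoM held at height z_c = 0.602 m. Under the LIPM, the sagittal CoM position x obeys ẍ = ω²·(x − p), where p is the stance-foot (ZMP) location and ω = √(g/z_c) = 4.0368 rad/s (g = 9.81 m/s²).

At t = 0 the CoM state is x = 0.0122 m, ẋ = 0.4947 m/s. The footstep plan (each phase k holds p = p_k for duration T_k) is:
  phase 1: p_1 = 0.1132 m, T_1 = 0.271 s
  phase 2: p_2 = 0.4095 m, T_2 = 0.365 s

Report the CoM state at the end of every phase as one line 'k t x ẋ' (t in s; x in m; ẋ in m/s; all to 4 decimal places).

1 0.2710 0.1079 0.2810
2 0.6360 -0.1392 -1.8716

phase 1: p=0.1132, T=0.271, ωT=1.093973, cosh=1.660499, sinh=1.325615; start (x,ẋ)=(0.012200, 0.494700) → end (x,ẋ)=(0.107941, 0.280973)
phase 2: p=0.4095, T=0.365, ωT=1.473432, cosh=2.296663, sinh=2.067525; start (x,ẋ)=(0.107941, 0.280973) → end (x,ẋ)=(-0.139175, -1.871570)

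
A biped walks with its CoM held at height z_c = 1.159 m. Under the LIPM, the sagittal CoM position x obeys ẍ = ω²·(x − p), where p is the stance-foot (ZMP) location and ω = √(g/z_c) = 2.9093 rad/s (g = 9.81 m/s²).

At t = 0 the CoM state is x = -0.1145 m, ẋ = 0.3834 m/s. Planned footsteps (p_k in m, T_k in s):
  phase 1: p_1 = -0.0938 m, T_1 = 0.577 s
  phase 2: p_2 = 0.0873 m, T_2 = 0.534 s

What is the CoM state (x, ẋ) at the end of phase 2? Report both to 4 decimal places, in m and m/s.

phase 1: p=-0.0938, T=0.577, ωT=1.678666, cosh=2.772513, sinh=2.585890; start (x,ẋ)=(-0.114500, 0.383400) → end (x,ẋ)=(0.189589, 0.907253)
phase 2: p=0.0873, T=0.534, ωT=1.553566, cosh=2.469897, sinh=2.258405; start (x,ẋ)=(0.189589, 0.907253) → end (x,ẋ)=(1.044216, 2.912896)

x = 1.0442, ẋ = 2.9129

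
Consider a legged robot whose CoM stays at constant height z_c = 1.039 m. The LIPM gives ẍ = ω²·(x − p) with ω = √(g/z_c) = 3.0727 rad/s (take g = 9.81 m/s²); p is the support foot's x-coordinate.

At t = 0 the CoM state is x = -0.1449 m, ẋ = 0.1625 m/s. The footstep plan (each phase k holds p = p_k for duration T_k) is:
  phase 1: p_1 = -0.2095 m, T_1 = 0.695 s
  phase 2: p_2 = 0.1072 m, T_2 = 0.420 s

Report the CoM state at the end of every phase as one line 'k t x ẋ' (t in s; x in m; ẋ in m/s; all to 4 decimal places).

phase 1: p=-0.2095, T=0.695, ωT=2.135527, cosh=4.289841, sinh=4.171659; start (x,ẋ)=(-0.144900, 0.162500) → end (x,ẋ)=(0.288242, 1.525159)
phase 2: p=0.1072, T=0.420, ωT=1.290534, cosh=1.954925, sinh=1.679802; start (x,ẋ)=(0.288242, 1.525159) → end (x,ẋ)=(1.294907, 3.916026)

1 0.6950 0.2882 1.5252
2 1.1150 1.2949 3.9160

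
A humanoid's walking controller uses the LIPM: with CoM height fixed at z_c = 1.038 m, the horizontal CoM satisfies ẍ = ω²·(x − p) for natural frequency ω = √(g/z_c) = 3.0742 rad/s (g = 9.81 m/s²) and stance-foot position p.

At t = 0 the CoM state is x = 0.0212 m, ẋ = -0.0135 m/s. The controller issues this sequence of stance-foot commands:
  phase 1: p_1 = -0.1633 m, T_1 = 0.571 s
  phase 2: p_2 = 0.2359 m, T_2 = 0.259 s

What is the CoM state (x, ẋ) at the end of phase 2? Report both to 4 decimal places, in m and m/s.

phase 1: p=-0.1633, T=0.571, ωT=1.755368, cosh=2.979211, sinh=2.806367; start (x,ẋ)=(0.021200, -0.013500) → end (x,ẋ)=(0.374041, 1.551524)
phase 2: p=0.2359, T=0.259, ωT=0.796218, cosh=1.334086, sinh=0.883054; start (x,ẋ)=(0.374041, 1.551524) → end (x,ẋ)=(0.865861, 2.444873)

x = 0.8659, ẋ = 2.4449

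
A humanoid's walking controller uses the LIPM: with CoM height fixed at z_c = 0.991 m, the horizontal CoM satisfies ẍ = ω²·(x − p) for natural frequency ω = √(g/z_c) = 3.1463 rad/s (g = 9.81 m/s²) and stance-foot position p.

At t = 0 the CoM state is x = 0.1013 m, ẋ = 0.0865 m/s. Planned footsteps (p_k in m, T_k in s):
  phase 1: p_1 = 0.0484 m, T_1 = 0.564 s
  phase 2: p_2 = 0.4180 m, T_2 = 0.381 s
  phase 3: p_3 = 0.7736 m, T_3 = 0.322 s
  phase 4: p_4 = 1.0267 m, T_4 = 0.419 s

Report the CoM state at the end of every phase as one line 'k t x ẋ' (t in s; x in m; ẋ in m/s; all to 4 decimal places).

phase 1: p=0.0484, T=0.564, ωT=1.774513, cosh=3.033488, sinh=2.863922; start (x,ẋ)=(0.101300, 0.086500) → end (x,ẋ)=(0.287608, 0.739066)
phase 2: p=0.4180, T=0.381, ωT=1.198740, cosh=1.808756, sinh=1.507182; start (x,ẋ)=(0.287608, 0.739066) → end (x,ẋ)=(0.536190, 0.718465)
phase 3: p=0.7736, T=0.322, ωT=1.013109, cosh=1.558619, sinh=1.195530; start (x,ẋ)=(0.536190, 0.718465) → end (x,ẋ)=(0.676571, 0.226797)
phase 4: p=1.0267, T=0.419, ωT=1.318300, cosh=2.002326, sinh=1.734736; start (x,ẋ)=(0.676571, 0.226797) → end (x,ẋ)=(0.450673, -1.456885)

1 0.5640 0.2876 0.7391
2 0.9450 0.5362 0.7185
3 1.2670 0.6766 0.2268
4 1.6860 0.4507 -1.4569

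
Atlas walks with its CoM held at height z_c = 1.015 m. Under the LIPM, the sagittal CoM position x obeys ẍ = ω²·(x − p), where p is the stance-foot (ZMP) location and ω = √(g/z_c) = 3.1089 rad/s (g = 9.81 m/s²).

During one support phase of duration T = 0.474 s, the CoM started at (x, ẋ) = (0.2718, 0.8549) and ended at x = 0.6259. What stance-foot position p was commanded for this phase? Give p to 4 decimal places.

p = 0.4372

ωT = 3.1089·0.474 = 1.473619; cosh(ωT) = 2.297048, sinh(ωT) = 2.067953
x(T) = p + (x₀−p)·cosh(ωT) + (ẋ₀/ω)·sinh(ωT) ⇒ p·(1 − cosh) = x(T) − x₀·cosh − (ẋ₀/ω)·sinh
numerator   = 0.6259 − (0.2718)·2.297048 − (0.8549/3.1089)·2.067953 = -0.567093
denominator = 1 − 2.297048 = -1.297048
p = -0.567093 / -1.297048 = 0.4372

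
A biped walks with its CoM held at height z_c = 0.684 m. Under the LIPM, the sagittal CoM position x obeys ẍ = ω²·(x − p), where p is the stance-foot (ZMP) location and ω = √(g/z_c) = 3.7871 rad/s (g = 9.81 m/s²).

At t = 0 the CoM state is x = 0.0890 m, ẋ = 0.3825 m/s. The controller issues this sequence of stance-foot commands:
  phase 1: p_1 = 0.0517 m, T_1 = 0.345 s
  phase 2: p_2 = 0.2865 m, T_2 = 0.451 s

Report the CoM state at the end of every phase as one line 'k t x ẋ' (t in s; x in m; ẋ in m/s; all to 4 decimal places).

1 0.3450 0.2985 0.9999
2 0.7960 1.0251 2.9702

phase 1: p=0.0517, T=0.345, ωT=1.306550, cosh=1.982080, sinh=1.711327; start (x,ẋ)=(0.089000, 0.382500) → end (x,ẋ)=(0.298477, 0.999886)
phase 2: p=0.2865, T=0.451, ωT=1.707982, cosh=2.849523, sinh=2.668292; start (x,ẋ)=(0.298477, 0.999886) → end (x,ẋ)=(1.025122, 2.970226)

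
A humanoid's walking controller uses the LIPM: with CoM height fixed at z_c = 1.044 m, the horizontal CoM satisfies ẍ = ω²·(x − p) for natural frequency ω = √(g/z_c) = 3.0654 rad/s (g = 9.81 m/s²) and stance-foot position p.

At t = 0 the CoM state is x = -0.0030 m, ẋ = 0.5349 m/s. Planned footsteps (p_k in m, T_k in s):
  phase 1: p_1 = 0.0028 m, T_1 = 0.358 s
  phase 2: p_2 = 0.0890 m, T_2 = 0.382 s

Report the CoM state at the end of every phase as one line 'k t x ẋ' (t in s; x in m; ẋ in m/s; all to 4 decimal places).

1 0.3580 0.2255 0.8670
2 0.7400 0.7424 2.1422

phase 1: p=0.0028, T=0.358, ωT=1.097413, cosh=1.665069, sinh=1.331336; start (x,ẋ)=(-0.003000, 0.534900) → end (x,ẋ)=(0.225455, 0.866975)
phase 2: p=0.0890, T=0.382, ωT=1.170983, cosh=1.767611, sinh=1.457549; start (x,ẋ)=(0.225455, 0.866975) → end (x,ẋ)=(0.742433, 2.142154)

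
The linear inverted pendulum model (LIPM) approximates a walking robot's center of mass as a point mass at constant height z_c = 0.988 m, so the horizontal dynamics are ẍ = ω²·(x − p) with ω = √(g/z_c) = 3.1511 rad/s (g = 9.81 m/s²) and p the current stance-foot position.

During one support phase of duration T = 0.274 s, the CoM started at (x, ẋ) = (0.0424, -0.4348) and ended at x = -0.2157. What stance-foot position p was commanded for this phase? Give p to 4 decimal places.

ωT = 3.1511·0.274 = 0.863401; cosh(ωT) = 1.396469, sinh(ωT) = 0.974744
x(T) = p + (x₀−p)·cosh(ωT) + (ẋ₀/ω)·sinh(ωT) ⇒ p·(1 − cosh) = x(T) − x₀·cosh − (ẋ₀/ω)·sinh
numerator   = -0.2157 − (0.0424)·1.396469 − (-0.4348/3.1511)·0.974744 = -0.140412
denominator = 1 − 1.396469 = -0.396469
p = -0.140412 / -0.396469 = 0.3542

p = 0.3542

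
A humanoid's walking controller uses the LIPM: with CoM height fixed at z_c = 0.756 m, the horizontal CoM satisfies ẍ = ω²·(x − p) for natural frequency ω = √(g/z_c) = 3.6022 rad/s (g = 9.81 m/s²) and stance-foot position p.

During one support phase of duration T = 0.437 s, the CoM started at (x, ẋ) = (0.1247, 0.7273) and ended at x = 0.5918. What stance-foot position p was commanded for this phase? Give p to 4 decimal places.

p = 0.1242

ωT = 3.6022·0.437 = 1.574161; cosh(ωT) = 2.516937, sinh(ωT) = 2.309756
x(T) = p + (x₀−p)·cosh(ωT) + (ẋ₀/ω)·sinh(ωT) ⇒ p·(1 − cosh) = x(T) − x₀·cosh − (ẋ₀/ω)·sinh
numerator   = 0.5918 − (0.1247)·2.516937 − (0.7273/3.6022)·2.309756 = -0.188412
denominator = 1 − 2.516937 = -1.516937
p = -0.188412 / -1.516937 = 0.1242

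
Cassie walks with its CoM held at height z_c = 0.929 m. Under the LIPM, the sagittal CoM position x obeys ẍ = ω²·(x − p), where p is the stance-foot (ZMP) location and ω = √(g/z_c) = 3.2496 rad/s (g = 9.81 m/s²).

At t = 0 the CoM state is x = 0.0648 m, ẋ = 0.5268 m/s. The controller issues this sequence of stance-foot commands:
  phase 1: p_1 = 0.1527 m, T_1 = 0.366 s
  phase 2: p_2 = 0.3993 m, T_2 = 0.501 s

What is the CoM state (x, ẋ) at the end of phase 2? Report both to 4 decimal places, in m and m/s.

phase 1: p=0.1527, T=0.366, ωT=1.189354, cosh=1.794688, sinh=1.490270; start (x,ẋ)=(0.064800, 0.526800) → end (x,ẋ)=(0.236538, 0.519761)
phase 2: p=0.3993, T=0.501, ωT=1.628050, cosh=2.645121, sinh=2.448809; start (x,ẋ)=(0.236538, 0.519761) → end (x,ẋ)=(0.360452, 0.079627)

x = 0.3605, ẋ = 0.0796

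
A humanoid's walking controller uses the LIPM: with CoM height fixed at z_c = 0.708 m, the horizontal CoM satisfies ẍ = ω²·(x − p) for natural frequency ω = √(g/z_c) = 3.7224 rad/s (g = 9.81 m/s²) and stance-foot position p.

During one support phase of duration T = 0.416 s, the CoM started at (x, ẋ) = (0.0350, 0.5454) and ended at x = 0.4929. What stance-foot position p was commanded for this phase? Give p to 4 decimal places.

p = -0.0533

ωT = 3.7224·0.416 = 1.548518; cosh(ωT) = 2.458529, sinh(ωT) = 2.245966
x(T) = p + (x₀−p)·cosh(ωT) + (ẋ₀/ω)·sinh(ωT) ⇒ p·(1 − cosh) = x(T) − x₀·cosh − (ẋ₀/ω)·sinh
numerator   = 0.4929 − (0.0350)·2.458529 − (0.5454/3.7224)·2.245966 = 0.077776
denominator = 1 − 2.458529 = -1.458529
p = 0.077776 / -1.458529 = -0.0533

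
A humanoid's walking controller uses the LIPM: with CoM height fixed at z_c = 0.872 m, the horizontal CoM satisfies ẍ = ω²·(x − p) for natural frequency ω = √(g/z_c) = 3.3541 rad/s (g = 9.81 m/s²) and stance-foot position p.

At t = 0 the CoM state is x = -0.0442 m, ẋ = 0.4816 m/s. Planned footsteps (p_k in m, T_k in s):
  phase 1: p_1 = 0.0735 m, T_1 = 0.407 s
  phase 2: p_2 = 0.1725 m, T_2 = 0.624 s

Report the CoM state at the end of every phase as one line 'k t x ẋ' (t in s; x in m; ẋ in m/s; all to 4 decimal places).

1 0.4070 0.0908 0.2819
2 1.0310 0.1719 0.0665

phase 1: p=0.0735, T=0.407, ωT=1.365119, cosh=2.085769, sinh=1.830419; start (x,ẋ)=(-0.044200, 0.481600) → end (x,ẋ)=(0.090826, 0.281898)
phase 2: p=0.1725, T=0.624, ωT=2.092958, cosh=4.116095, sinh=3.992774; start (x,ẋ)=(0.090826, 0.281898) → end (x,ẋ)=(0.171900, 0.066535)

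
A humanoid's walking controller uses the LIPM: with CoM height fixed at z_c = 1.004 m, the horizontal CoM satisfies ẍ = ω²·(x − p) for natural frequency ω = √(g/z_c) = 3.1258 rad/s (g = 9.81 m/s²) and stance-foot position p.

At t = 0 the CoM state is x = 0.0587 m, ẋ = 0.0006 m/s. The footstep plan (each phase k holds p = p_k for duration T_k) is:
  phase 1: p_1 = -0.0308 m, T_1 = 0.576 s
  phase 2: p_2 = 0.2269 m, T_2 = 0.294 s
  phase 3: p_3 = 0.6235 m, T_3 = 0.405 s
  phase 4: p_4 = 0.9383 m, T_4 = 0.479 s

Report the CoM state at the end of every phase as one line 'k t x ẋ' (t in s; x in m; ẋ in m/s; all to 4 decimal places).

1 0.5760 0.2480 0.8254
2 0.8700 0.5358 1.2686
3 1.2750 1.1182 1.9813
4 1.7540 2.7059 5.8428

phase 1: p=-0.0308, T=0.576, ωT=1.800461, cosh=3.108829, sinh=2.943607; start (x,ẋ)=(0.058700, 0.000600) → end (x,ẋ)=(0.248005, 0.825366)
phase 2: p=0.2269, T=0.294, ωT=0.918985, cosh=1.452834, sinh=1.053911; start (x,ẋ)=(0.248005, 0.825366) → end (x,ẋ)=(0.535847, 1.268647)
phase 3: p=0.6235, T=0.405, ωT=1.265949, cosh=1.914214, sinh=1.632243; start (x,ẋ)=(0.535847, 1.268647) → end (x,ẋ)=(1.118181, 1.981252)
phase 4: p=0.9383, T=0.479, ωT=1.497258, cosh=2.346580, sinh=2.122838; start (x,ẋ)=(1.118181, 1.981252) → end (x,ẋ)=(2.705941, 5.842779)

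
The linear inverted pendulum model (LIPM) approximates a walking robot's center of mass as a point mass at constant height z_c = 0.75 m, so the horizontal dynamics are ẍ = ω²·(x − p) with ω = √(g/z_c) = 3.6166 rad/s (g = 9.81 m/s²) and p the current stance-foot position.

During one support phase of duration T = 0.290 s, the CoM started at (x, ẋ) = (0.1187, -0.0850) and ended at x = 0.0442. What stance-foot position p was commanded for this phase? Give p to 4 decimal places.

ωT = 3.6166·0.290 = 1.048814; cosh(ωT) = 1.602308, sinh(ωT) = 1.251955
x(T) = p + (x₀−p)·cosh(ωT) + (ẋ₀/ω)·sinh(ωT) ⇒ p·(1 − cosh) = x(T) − x₀·cosh − (ẋ₀/ω)·sinh
numerator   = 0.0442 − (0.1187)·1.602308 − (-0.0850/3.6166)·1.251955 = -0.116570
denominator = 1 − 1.602308 = -0.602308
p = -0.116570 / -0.602308 = 0.1935

p = 0.1935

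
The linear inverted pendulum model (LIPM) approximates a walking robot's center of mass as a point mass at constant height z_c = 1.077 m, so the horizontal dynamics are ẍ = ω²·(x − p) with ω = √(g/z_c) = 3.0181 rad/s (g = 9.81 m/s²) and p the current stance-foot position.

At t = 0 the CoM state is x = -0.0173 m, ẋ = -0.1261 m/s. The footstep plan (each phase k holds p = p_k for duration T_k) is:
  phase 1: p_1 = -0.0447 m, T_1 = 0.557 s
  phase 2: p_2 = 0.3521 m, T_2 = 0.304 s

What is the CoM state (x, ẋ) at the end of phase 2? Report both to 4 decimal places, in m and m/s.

phase 1: p=-0.0447, T=0.557, ωT=1.681082, cosh=2.778768, sinh=2.592595; start (x,ẋ)=(-0.017300, -0.126100) → end (x,ẋ)=(-0.076884, -0.136006)
phase 2: p=0.3521, T=0.304, ωT=0.917502, cosh=1.451273, sinh=1.051758; start (x,ẋ)=(-0.076884, -0.136006) → end (x,ẋ)=(-0.317868, -1.559108)

x = -0.3179, ẋ = -1.5591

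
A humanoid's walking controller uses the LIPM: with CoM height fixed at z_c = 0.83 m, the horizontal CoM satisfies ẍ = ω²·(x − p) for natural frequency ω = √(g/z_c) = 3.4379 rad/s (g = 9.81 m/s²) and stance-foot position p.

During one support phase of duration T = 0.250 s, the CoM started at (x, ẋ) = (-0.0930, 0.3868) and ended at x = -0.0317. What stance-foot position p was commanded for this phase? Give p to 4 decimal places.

p = 0.0286

ωT = 3.4379·0.250 = 0.859475; cosh(ωT) = 1.392652, sinh(ωT) = 0.969268
x(T) = p + (x₀−p)·cosh(ωT) + (ẋ₀/ω)·sinh(ωT) ⇒ p·(1 − cosh) = x(T) − x₀·cosh − (ẋ₀/ω)·sinh
numerator   = -0.0317 − (-0.0930)·1.392652 − (0.3868/3.4379)·0.969268 = -0.011236
denominator = 1 − 1.392652 = -0.392652
p = -0.011236 / -0.392652 = 0.0286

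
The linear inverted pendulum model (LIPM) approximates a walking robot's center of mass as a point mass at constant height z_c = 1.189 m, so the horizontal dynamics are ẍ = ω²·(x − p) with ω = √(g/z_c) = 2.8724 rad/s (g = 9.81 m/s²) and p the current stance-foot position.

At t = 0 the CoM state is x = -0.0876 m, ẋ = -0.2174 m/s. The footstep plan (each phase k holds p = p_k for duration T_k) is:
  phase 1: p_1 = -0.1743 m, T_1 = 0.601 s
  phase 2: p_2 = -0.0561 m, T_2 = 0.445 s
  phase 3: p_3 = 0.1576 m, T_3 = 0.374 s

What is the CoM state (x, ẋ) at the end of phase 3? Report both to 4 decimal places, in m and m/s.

phase 1: p=-0.1743, T=0.601, ωT=1.726312, cosh=2.898916, sinh=2.720976; start (x,ẋ)=(-0.087600, -0.217400) → end (x,ẋ)=(-0.128903, 0.047400)
phase 2: p=-0.0561, T=0.445, ωT=1.278218, cosh=1.934385, sinh=1.655852; start (x,ẋ)=(-0.128903, 0.047400) → end (x,ẋ)=(-0.169605, -0.254583)
phase 3: p=0.1576, T=0.374, ωT=1.074278, cosh=1.634711, sinh=1.293166; start (x,ẋ)=(-0.169605, -0.254583) → end (x,ẋ)=(-0.491900, -1.631571)

x = -0.4919, ẋ = -1.6316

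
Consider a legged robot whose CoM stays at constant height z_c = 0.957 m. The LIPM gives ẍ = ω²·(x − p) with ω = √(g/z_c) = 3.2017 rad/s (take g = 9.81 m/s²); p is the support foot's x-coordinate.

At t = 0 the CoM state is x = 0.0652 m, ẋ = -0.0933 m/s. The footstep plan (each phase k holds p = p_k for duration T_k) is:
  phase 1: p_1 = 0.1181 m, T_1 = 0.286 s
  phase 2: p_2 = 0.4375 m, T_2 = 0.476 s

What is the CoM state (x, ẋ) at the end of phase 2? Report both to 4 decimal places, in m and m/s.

x = -0.8019, ẋ = -3.7389

phase 1: p=0.1181, T=0.286, ωT=0.915686, cosh=1.449366, sinh=1.049124; start (x,ẋ)=(0.065200, -0.093300) → end (x,ẋ)=(0.010856, -0.312916)
phase 2: p=0.4375, T=0.476, ωT=1.524009, cosh=2.404215, sinh=2.186378; start (x,ẋ)=(0.010856, -0.312916) → end (x,ẋ)=(-0.801927, -3.738877)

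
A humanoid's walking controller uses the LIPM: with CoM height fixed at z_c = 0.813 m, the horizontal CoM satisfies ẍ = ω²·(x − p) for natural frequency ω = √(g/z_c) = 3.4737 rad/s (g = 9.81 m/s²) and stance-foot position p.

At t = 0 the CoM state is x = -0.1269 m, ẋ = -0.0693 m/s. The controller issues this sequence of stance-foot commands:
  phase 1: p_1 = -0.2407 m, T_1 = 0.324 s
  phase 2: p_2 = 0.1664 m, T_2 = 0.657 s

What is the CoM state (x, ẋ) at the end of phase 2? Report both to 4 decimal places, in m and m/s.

x = -0.4297, ẋ = -1.9417

phase 1: p=-0.2407, T=0.324, ωT=1.125479, cosh=1.703095, sinh=1.378597; start (x,ẋ)=(-0.126900, -0.069300) → end (x,ẋ)=(-0.074391, 0.426945)
phase 2: p=0.1664, T=0.657, ωT=2.282221, cosh=4.950237, sinh=4.848180; start (x,ẋ)=(-0.074391, 0.426945) → end (x,ẋ)=(-0.429692, -1.941708)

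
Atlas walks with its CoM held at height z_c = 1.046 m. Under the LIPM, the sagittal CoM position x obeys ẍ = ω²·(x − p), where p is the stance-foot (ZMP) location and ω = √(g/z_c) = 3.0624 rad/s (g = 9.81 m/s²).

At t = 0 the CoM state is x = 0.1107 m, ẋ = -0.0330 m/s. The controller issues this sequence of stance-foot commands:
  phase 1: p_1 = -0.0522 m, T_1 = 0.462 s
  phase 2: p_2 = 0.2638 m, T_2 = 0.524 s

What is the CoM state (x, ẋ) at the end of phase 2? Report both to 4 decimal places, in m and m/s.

phase 1: p=-0.0522, T=0.462, ωT=1.414829, cosh=2.179374, sinh=1.936407; start (x,ẋ)=(0.110700, -0.033000) → end (x,ẋ)=(0.281954, 0.894086)
phase 2: p=0.2638, T=0.524, ωT=1.604698, cosh=2.588652, sinh=2.387702; start (x,ẋ)=(0.281954, 0.894086) → end (x,ẋ)=(1.007898, 2.447220)

x = 1.0079, ẋ = 2.4472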